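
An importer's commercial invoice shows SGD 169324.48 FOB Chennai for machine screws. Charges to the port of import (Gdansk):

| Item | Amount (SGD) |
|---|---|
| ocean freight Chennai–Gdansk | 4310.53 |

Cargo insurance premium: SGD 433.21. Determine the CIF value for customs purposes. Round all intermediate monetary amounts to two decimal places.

CIF value: SGD 174068.22

CIF = FOB price + freight + insurance
CIF = 169324.48 + 4310.53 + 433.21 = 174068.22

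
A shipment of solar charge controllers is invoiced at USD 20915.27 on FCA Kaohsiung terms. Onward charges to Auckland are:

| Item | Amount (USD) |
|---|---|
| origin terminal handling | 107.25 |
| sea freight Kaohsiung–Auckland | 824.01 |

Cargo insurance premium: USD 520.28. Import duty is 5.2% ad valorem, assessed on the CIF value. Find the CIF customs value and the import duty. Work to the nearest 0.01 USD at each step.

CIF = FCA price + pre-shipment costs + freight + insurance
CIF = 20915.27 + 107.25 + 824.01 + 520.28 = 22366.81
Import duty = 22366.81 × 5.2% = 1163.07

CIF value: USD 22366.81; import duty: USD 1163.07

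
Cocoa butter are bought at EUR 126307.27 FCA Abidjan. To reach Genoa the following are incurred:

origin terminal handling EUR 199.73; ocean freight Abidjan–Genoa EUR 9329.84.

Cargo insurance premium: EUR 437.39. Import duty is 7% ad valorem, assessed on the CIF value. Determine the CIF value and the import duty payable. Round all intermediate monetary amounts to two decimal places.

CIF = FCA price + pre-shipment costs + freight + insurance
CIF = 126307.27 + 199.73 + 9329.84 + 437.39 = 136274.23
Import duty = 136274.23 × 7% = 9539.20

CIF value: EUR 136274.23; import duty: EUR 9539.20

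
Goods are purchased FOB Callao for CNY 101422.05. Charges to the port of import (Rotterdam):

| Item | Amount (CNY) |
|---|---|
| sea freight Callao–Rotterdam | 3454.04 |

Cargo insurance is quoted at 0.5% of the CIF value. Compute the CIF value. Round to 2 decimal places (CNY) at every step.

Let C be the CIF value. C = FOB price + freight + 0.5% × C
C − 0.5% × C = 101422.05 + 3454.04
0.995 × C = 104876.09
C = 104876.09 / 0.995 = 105403.11
Insurance premium = 0.5% × 105403.11 = 527.02

CIF value: CNY 105403.11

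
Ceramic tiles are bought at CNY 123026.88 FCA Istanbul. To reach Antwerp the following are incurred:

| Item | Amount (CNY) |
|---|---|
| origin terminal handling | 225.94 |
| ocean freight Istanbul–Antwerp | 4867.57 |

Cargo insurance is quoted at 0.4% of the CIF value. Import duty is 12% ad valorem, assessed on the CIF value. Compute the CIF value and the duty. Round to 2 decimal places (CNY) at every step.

Let C be the CIF value. C = FCA price + pre-shipment costs + freight + 0.4% × C
C − 0.4% × C = 123026.88 + 225.94 + 4867.57
0.996 × C = 128120.39
C = 128120.39 / 0.996 = 128634.93
Insurance premium = 0.4% × 128634.93 = 514.54
Import duty = 128634.93 × 12% = 15436.19

CIF value: CNY 128634.93; import duty: CNY 15436.19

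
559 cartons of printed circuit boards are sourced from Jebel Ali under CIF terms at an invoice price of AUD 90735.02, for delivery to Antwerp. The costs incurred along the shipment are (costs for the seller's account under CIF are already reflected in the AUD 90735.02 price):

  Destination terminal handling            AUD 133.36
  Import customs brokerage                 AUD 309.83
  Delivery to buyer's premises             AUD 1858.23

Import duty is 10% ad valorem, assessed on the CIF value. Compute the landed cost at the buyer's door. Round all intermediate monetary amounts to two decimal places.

CIF: the seller pays costs through ocean freight and marine insurance to the destination port.
The CIF price already equals the CIF value: 90735.02
Import duty = 90735.02 × 10% = 9073.50
Buyer bears: destination terminal 133.36 + brokerage 309.83 + delivery 1858.23 + duty 9073.50 = 11374.92
Landed cost = invoice 90735.02 + 11374.92 = 102109.94

Total landed cost: AUD 102109.94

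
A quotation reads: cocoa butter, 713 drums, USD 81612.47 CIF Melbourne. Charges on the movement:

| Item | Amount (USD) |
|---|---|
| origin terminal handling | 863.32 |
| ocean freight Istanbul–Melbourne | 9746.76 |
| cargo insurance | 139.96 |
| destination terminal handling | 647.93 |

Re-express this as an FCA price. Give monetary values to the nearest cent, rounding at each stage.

FCA price: USD 70862.43

Not relevant to the conversion: destination terminal — on the buyer under both terms; not part of either seller's price.
From CIF to FCA, the seller no longer bears: origin terminal, freight, insurance.
FCA price = 81612.47 − 863.32 − 9746.76 − 139.96 = 70862.43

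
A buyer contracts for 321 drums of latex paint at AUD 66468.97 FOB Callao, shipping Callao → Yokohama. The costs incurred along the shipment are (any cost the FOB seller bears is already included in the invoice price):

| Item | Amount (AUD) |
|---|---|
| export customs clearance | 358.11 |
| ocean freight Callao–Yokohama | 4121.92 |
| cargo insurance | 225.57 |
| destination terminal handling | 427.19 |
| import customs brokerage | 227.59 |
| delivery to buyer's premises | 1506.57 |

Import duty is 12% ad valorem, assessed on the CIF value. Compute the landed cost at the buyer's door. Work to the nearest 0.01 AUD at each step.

FOB: the seller bears costs until goods are on board at the origin port; the buyer bears freight, insurance and all costs thereafter.
Already in the invoice (seller's account under FOB): export clearance — exclude.
CIF value = FOB price + freight + insurance = 66468.97 + 4121.92 + 225.57 = 70816.46
Import duty = 70816.46 × 12% = 8497.98
Buyer bears: freight 4121.92 + insurance 225.57 + destination terminal 427.19 + brokerage 227.59 + delivery 1506.57 + duty 8497.98 = 15006.82
Landed cost = invoice 66468.97 + 15006.82 = 81475.79

Total landed cost: AUD 81475.79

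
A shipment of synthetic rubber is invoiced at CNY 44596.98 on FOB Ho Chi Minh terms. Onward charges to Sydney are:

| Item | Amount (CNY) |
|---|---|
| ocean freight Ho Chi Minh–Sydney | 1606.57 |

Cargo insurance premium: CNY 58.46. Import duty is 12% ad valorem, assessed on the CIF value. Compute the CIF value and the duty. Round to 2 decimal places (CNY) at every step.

CIF value: CNY 46262.01; import duty: CNY 5551.44

CIF = FOB price + freight + insurance
CIF = 44596.98 + 1606.57 + 58.46 = 46262.01
Import duty = 46262.01 × 12% = 5551.44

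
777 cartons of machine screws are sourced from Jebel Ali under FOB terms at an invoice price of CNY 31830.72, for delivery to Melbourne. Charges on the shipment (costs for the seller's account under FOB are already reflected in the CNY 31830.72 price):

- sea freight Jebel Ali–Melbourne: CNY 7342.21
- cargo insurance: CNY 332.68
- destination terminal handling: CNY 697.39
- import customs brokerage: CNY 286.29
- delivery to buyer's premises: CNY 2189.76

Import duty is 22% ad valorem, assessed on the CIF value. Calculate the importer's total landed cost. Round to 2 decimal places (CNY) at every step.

Total landed cost: CNY 51370.28

FOB: the seller bears costs until goods are on board at the origin port; the buyer bears freight, insurance and all costs thereafter.
CIF value = FOB price + freight + insurance = 31830.72 + 7342.21 + 332.68 = 39505.61
Import duty = 39505.61 × 22% = 8691.23
Buyer bears: freight 7342.21 + insurance 332.68 + destination terminal 697.39 + brokerage 286.29 + delivery 2189.76 + duty 8691.23 = 19539.56
Landed cost = invoice 31830.72 + 19539.56 = 51370.28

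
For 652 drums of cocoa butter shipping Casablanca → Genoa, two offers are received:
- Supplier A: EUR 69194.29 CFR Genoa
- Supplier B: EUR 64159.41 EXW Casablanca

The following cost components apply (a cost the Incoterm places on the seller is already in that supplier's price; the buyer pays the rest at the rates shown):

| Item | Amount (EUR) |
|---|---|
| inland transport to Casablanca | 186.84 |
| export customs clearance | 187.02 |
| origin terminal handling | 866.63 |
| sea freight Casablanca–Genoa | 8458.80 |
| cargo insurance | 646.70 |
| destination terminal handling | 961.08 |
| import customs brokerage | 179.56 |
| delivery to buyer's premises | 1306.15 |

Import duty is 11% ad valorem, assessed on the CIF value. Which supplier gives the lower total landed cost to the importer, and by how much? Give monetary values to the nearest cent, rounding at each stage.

Supplier A (CFR):
CIF value = CFR price + insurance = 69194.29 + 646.70 = 69840.99
Import duty = 69840.99 × 11% = 7682.51
Buyer bears (A): 646.70 + 961.08 + 179.56 + 1306.15 = 3093.49
Landed cost (A) = invoice 69194.29 + 3093.49 + duty 7682.51 = 79970.29
Supplier B (EXW):
CIF value = EXW price + inland to port + export clearance + origin terminal + freight + insurance = 64159.41 + 186.84 + 187.02 + 866.63 + 8458.80 + 646.70 = 74505.40
Import duty = 74505.40 × 11% = 8195.59
Buyer bears (B): 186.84 + 187.02 + 866.63 + 8458.80 + 646.70 + 961.08 + 179.56 + 1306.15 = 12792.78
Landed cost (B) = invoice 64159.41 + 12792.78 + duty 8195.59 = 85147.78
Difference = |79970.29 − 85147.78| = 5177.49

Supplier A is cheaper by EUR 5177.49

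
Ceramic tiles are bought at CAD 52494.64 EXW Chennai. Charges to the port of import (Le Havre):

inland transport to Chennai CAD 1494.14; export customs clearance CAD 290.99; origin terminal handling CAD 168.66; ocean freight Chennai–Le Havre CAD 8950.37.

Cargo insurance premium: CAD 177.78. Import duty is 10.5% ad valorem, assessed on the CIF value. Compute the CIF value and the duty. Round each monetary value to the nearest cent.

CIF = EXW price + pre-shipment costs + freight + insurance
CIF = 52494.64 + 1494.14 + 290.99 + 168.66 + 8950.37 + 177.78 = 63576.58
Import duty = 63576.58 × 10.5% = 6675.54

CIF value: CAD 63576.58; import duty: CAD 6675.54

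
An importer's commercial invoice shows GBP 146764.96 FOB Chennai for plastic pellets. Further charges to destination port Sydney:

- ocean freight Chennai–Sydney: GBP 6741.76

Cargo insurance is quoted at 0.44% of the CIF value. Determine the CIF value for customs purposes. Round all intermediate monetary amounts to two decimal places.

CIF value: GBP 154185.13

Let C be the CIF value. C = FOB price + freight + 0.44% × C
C − 0.44% × C = 146764.96 + 6741.76
0.9956 × C = 153506.72
C = 153506.72 / 0.9956 = 154185.13
Insurance premium = 0.44% × 154185.13 = 678.41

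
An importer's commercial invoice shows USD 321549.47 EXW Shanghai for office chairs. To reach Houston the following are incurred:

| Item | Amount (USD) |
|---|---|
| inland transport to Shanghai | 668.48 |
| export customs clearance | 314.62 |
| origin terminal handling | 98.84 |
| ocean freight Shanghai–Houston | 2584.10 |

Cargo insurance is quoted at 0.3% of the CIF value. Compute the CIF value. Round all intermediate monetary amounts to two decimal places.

Let C be the CIF value. C = EXW price + pre-shipment costs + freight + 0.3% × C
C − 0.3% × C = 321549.47 + 668.48 + 314.62 + 98.84 + 2584.10
0.997 × C = 325215.51
C = 325215.51 / 0.997 = 326194.09
Insurance premium = 0.3% × 326194.09 = 978.58

CIF value: USD 326194.09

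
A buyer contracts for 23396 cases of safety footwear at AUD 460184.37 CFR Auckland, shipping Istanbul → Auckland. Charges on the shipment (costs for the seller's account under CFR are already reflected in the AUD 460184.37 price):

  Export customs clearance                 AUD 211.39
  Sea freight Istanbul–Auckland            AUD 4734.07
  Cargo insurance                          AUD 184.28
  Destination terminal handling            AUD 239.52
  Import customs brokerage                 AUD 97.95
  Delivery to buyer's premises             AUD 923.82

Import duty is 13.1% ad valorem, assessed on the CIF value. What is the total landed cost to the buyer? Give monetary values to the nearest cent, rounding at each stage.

Total landed cost: AUD 521938.23

CFR: the seller pays costs through ocean freight to the destination port, but not insurance.
Already in the invoice (seller's account under CFR): export clearance, freight — exclude.
CIF value = CFR price + insurance = 460184.37 + 184.28 = 460368.65
Import duty = 460368.65 × 13.1% = 60308.29
Buyer bears: insurance 184.28 + destination terminal 239.52 + brokerage 97.95 + delivery 923.82 + duty 60308.29 = 61753.86
Landed cost = invoice 460184.37 + 61753.86 = 521938.23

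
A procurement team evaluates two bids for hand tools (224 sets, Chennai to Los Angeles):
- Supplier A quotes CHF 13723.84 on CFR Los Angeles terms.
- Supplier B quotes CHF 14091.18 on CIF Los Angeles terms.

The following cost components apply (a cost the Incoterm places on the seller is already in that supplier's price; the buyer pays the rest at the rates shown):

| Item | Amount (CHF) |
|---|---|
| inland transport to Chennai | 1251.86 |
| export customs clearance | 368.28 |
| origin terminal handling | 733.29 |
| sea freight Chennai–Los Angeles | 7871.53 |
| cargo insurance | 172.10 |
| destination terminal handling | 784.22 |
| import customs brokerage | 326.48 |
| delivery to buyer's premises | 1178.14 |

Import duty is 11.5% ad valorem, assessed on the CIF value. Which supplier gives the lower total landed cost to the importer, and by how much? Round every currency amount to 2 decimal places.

Supplier A (CFR):
CIF value = CFR price + insurance = 13723.84 + 172.10 = 13895.94
Import duty = 13895.94 × 11.5% = 1598.03
Buyer bears (A): 172.10 + 784.22 + 326.48 + 1178.14 = 2460.94
Landed cost (A) = invoice 13723.84 + 2460.94 + duty 1598.03 = 17782.81
Supplier B (CIF):
The CIF price already equals the CIF value: 14091.18
Import duty = 14091.18 × 11.5% = 1620.49
Buyer bears (B): 784.22 + 326.48 + 1178.14 = 2288.84
Landed cost (B) = invoice 14091.18 + 2288.84 + duty 1620.49 = 18000.51
Difference = |17782.81 − 18000.51| = 217.70

Supplier A is cheaper by CHF 217.70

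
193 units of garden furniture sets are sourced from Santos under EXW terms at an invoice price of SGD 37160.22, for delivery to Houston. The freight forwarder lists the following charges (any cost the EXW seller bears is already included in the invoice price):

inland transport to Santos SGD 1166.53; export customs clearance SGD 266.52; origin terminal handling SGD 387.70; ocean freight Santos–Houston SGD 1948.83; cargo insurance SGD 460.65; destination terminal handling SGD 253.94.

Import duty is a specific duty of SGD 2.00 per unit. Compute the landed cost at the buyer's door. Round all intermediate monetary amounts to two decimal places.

Total landed cost: SGD 42030.39

EXW: the seller makes goods available at their premises; the buyer bears all onward costs.
CIF value = EXW price + inland to port + export clearance + origin terminal + freight + insurance = 37160.22 + 1166.53 + 266.52 + 387.70 + 1948.83 + 460.65 = 41390.45
Import duty = 193 × 2.00 = 386.00
Buyer bears: inland to port 1166.53 + export clearance 266.52 + origin terminal 387.70 + freight 1948.83 + insurance 460.65 + destination terminal 253.94 + duty 386.00 = 4870.17
Landed cost = invoice 37160.22 + 4870.17 = 42030.39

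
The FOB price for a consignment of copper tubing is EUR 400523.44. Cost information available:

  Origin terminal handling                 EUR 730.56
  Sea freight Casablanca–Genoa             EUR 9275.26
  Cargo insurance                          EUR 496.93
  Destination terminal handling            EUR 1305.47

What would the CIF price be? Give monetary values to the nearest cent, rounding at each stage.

CIF price: EUR 410295.63

Not relevant to the conversion: origin terminal — on the seller under both FOB and CIF; already in the FOB price and stays in the CIF price. destination terminal — on the buyer under both terms; not part of either seller's price.
From FOB to CIF, the seller additionally bears: freight, insurance.
CIF price = 400523.44 + 9275.26 + 496.93 = 410295.63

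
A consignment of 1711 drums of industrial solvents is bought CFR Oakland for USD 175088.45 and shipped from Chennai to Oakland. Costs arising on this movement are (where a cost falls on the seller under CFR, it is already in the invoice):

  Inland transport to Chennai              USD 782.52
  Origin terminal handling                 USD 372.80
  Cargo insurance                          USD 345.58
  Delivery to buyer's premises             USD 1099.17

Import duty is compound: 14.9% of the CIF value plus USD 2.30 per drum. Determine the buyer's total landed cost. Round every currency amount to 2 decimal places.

CFR: the seller pays costs through ocean freight to the destination port, but not insurance.
Already in the invoice (seller's account under CFR): inland to port, origin terminal — exclude.
CIF value = CFR price + insurance = 175088.45 + 345.58 = 175434.03
Ad valorem component: 175434.03 × 14.9% = 26139.67
Specific component: 1711 × 2.30 = 3935.30
Import duty = 26139.67 + 3935.30 = 30074.97
Buyer bears: insurance 345.58 + delivery 1099.17 + duty 30074.97 = 31519.72
Landed cost = invoice 175088.45 + 31519.72 = 206608.17

Total landed cost: USD 206608.17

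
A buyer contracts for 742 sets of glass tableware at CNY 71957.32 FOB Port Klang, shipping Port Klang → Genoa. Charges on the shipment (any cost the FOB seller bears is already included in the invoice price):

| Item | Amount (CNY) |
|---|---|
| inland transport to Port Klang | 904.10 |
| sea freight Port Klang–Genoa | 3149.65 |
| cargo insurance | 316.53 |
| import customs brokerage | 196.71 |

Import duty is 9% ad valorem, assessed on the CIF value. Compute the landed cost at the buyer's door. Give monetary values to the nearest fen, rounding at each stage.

Total landed cost: CNY 82408.33

FOB: the seller bears costs until goods are on board at the origin port; the buyer bears freight, insurance and all costs thereafter.
Already in the invoice (seller's account under FOB): inland to port — exclude.
CIF value = FOB price + freight + insurance = 71957.32 + 3149.65 + 316.53 = 75423.50
Import duty = 75423.50 × 9% = 6788.12
Buyer bears: freight 3149.65 + insurance 316.53 + brokerage 196.71 + duty 6788.12 = 10451.01
Landed cost = invoice 71957.32 + 10451.01 = 82408.33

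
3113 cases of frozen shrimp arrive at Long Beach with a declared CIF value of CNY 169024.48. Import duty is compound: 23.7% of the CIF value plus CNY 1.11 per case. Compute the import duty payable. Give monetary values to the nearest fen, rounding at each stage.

Ad valorem component: 169024.48 × 23.7% = 40058.80
Specific component: 3113 × 1.11 = 3455.43
Import duty = 40058.80 + 3455.43 = 43514.23

Import duty: CNY 43514.23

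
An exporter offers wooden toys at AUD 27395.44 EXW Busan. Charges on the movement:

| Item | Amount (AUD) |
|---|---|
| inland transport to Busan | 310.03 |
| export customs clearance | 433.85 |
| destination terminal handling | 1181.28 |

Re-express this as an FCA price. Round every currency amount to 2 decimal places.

Not relevant to the conversion: destination terminal — on the buyer under both terms; not part of either seller's price.
From EXW to FCA, the seller additionally bears: inland to port, export clearance.
FCA price = 27395.44 + 310.03 + 433.85 = 28139.32

FCA price: AUD 28139.32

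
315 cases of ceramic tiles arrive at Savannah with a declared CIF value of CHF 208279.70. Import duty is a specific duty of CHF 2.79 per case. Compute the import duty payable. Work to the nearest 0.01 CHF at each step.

Import duty = 315 × 2.79 = 878.85

Import duty: CHF 878.85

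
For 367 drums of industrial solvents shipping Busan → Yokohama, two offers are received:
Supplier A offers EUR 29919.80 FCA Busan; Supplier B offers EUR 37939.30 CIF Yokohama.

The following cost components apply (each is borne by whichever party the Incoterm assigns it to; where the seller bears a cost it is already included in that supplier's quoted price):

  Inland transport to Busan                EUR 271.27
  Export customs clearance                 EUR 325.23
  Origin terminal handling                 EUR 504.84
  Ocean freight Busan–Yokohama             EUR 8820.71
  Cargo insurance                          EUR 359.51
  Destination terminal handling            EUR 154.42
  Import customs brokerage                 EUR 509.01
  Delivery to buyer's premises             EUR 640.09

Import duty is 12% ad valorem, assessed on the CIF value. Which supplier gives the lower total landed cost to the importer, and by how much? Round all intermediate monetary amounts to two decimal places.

Supplier B is cheaper by EUR 1865.42

Supplier A (FCA):
CIF value = FCA price + origin terminal + freight + insurance = 29919.80 + 504.84 + 8820.71 + 359.51 = 39604.86
Import duty = 39604.86 × 12% = 4752.58
Buyer bears (A): 504.84 + 8820.71 + 359.51 + 154.42 + 509.01 + 640.09 = 10988.58
Landed cost (A) = invoice 29919.80 + 10988.58 + duty 4752.58 = 45660.96
Supplier B (CIF):
The CIF price already equals the CIF value: 37939.30
Import duty = 37939.30 × 12% = 4552.72
Buyer bears (B): 154.42 + 509.01 + 640.09 = 1303.52
Landed cost (B) = invoice 37939.30 + 1303.52 + duty 4552.72 = 43795.54
Difference = |45660.96 − 43795.54| = 1865.42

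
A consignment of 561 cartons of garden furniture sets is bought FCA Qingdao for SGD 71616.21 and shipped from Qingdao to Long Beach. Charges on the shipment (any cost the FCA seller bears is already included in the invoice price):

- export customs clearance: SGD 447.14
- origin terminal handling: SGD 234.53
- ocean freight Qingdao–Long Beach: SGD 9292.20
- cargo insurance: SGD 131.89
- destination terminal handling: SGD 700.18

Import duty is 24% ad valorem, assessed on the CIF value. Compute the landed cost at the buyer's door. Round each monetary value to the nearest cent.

FCA: the seller delivers export-cleared goods to the carrier; the buyer bears costs from that point.
Already in the invoice (seller's account under FCA): export clearance — exclude.
CIF value = FCA price + origin terminal + freight + insurance = 71616.21 + 234.53 + 9292.20 + 131.89 = 81274.83
Import duty = 81274.83 × 24% = 19505.96
Buyer bears: origin terminal 234.53 + freight 9292.20 + insurance 131.89 + destination terminal 700.18 + duty 19505.96 = 29864.76
Landed cost = invoice 71616.21 + 29864.76 = 101480.97

Total landed cost: SGD 101480.97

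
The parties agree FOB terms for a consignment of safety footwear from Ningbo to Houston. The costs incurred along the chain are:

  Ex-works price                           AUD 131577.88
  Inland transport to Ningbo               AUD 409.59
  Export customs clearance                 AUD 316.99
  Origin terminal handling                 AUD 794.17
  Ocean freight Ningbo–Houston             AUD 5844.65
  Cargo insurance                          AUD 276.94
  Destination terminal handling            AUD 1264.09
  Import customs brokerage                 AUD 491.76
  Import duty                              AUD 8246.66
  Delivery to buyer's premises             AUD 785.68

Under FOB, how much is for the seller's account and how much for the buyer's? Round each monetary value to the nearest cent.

FOB: the seller bears costs until goods are on board at the origin port; the buyer bears freight, insurance and all costs thereafter.
Seller's account: goods 131577.88 + inland to port 409.59 + export clearance 316.99 + origin terminal 794.17 = 133098.63
Buyer's account: freight 5844.65 + insurance 276.94 + destination terminal 1264.09 + brokerage 491.76 + duty 8246.66 + delivery 785.68 = 16909.78

Seller: AUD 133098.63; buyer: AUD 16909.78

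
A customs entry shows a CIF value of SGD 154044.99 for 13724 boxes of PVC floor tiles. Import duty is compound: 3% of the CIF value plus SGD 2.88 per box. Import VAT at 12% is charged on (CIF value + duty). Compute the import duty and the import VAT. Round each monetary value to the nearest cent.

Import duty: SGD 44146.47; import VAT: SGD 23782.98

Ad valorem component: 154044.99 × 3% = 4621.35
Specific component: 13724 × 2.88 = 39525.12
Import duty = 4621.35 + 39525.12 = 44146.47
VAT base = CIF + duty = 154044.99 + 44146.47 = 198191.46
Import VAT = 198191.46 × 12% = 23782.98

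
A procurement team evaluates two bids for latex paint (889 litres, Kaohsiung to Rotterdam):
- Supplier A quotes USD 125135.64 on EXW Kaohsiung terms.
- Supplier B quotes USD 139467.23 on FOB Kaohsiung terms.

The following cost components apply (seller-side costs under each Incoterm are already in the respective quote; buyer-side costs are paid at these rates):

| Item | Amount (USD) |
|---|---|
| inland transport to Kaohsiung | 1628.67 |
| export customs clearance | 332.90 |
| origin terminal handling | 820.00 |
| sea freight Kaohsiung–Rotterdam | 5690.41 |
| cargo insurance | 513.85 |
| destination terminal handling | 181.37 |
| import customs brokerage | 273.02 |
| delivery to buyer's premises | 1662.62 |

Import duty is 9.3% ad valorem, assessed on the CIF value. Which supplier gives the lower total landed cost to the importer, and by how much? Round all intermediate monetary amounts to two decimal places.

Supplier A is cheaper by USD 12624.17

Supplier A (EXW):
CIF value = EXW price + inland to port + export clearance + origin terminal + freight + insurance = 125135.64 + 1628.67 + 332.90 + 820.00 + 5690.41 + 513.85 = 134121.47
Import duty = 134121.47 × 9.3% = 12473.30
Buyer bears (A): 1628.67 + 332.90 + 820.00 + 5690.41 + 513.85 + 181.37 + 273.02 + 1662.62 = 11102.84
Landed cost (A) = invoice 125135.64 + 11102.84 + duty 12473.30 = 148711.78
Supplier B (FOB):
CIF value = FOB price + freight + insurance = 139467.23 + 5690.41 + 513.85 = 145671.49
Import duty = 145671.49 × 9.3% = 13547.45
Buyer bears (B): 5690.41 + 513.85 + 181.37 + 273.02 + 1662.62 = 8321.27
Landed cost (B) = invoice 139467.23 + 8321.27 + duty 13547.45 = 161335.95
Difference = |148711.78 − 161335.95| = 12624.17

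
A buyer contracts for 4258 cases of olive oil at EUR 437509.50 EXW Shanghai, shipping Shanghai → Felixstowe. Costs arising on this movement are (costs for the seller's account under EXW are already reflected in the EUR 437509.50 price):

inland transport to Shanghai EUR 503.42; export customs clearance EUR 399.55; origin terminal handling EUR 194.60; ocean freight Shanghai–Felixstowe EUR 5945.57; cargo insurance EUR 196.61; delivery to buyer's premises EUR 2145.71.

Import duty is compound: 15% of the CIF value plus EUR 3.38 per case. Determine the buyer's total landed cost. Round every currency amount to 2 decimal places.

Total landed cost: EUR 527999.39

EXW: the seller makes goods available at their premises; the buyer bears all onward costs.
CIF value = EXW price + inland to port + export clearance + origin terminal + freight + insurance = 437509.50 + 503.42 + 399.55 + 194.60 + 5945.57 + 196.61 = 444749.25
Ad valorem component: 444749.25 × 15% = 66712.39
Specific component: 4258 × 3.38 = 14392.04
Import duty = 66712.39 + 14392.04 = 81104.43
Buyer bears: inland to port 503.42 + export clearance 399.55 + origin terminal 194.60 + freight 5945.57 + insurance 196.61 + delivery 2145.71 + duty 81104.43 = 90489.89
Landed cost = invoice 437509.50 + 90489.89 = 527999.39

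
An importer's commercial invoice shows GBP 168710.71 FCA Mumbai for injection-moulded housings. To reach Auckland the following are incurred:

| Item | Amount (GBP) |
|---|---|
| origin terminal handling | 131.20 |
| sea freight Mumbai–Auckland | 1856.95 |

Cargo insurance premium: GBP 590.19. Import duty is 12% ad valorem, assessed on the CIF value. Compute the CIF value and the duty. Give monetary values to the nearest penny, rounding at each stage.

CIF value: GBP 171289.05; import duty: GBP 20554.69

CIF = FCA price + pre-shipment costs + freight + insurance
CIF = 168710.71 + 131.20 + 1856.95 + 590.19 = 171289.05
Import duty = 171289.05 × 12% = 20554.69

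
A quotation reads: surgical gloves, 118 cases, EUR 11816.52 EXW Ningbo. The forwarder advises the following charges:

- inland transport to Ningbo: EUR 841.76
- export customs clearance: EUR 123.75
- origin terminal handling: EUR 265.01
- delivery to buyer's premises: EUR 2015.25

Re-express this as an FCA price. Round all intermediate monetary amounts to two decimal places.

FCA price: EUR 12782.03

Not relevant to the conversion: delivery, origin terminal — on the buyer under both terms; not part of either seller's price.
From EXW to FCA, the seller additionally bears: inland to port, export clearance.
FCA price = 11816.52 + 841.76 + 123.75 = 12782.03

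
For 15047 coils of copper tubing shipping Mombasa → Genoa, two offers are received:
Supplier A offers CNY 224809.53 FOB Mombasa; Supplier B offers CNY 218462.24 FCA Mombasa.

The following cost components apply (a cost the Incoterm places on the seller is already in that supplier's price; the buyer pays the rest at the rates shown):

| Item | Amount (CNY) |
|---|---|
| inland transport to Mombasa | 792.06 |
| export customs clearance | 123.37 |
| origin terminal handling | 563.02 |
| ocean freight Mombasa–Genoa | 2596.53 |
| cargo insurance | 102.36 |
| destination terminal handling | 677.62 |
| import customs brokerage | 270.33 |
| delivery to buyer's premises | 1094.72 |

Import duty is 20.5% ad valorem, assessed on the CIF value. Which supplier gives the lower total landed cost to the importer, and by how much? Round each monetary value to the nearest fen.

Supplier B is cheaper by CNY 6970.05

Supplier A (FOB):
CIF value = FOB price + freight + insurance = 224809.53 + 2596.53 + 102.36 = 227508.42
Import duty = 227508.42 × 20.5% = 46639.23
Buyer bears (A): 2596.53 + 102.36 + 677.62 + 270.33 + 1094.72 = 4741.56
Landed cost (A) = invoice 224809.53 + 4741.56 + duty 46639.23 = 276190.32
Supplier B (FCA):
CIF value = FCA price + origin terminal + freight + insurance = 218462.24 + 563.02 + 2596.53 + 102.36 = 221724.15
Import duty = 221724.15 × 20.5% = 45453.45
Buyer bears (B): 563.02 + 2596.53 + 102.36 + 677.62 + 270.33 + 1094.72 = 5304.58
Landed cost (B) = invoice 218462.24 + 5304.58 + duty 45453.45 = 269220.27
Difference = |276190.32 − 269220.27| = 6970.05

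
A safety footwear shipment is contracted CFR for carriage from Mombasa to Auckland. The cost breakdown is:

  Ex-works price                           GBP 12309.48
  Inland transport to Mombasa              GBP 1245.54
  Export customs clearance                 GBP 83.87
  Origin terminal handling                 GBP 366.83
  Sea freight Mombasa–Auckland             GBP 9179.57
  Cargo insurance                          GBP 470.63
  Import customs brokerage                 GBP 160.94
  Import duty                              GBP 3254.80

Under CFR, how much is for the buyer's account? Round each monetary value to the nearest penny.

CFR: the seller pays costs through ocean freight to the destination port, but not insurance.
Seller's account: goods 12309.48 + inland to port 1245.54 + export clearance 83.87 + origin terminal 366.83 + freight 9179.57 = 23185.29
Buyer's account: insurance 470.63 + brokerage 160.94 + duty 3254.80 = 3886.37

Buyer's account: GBP 3886.37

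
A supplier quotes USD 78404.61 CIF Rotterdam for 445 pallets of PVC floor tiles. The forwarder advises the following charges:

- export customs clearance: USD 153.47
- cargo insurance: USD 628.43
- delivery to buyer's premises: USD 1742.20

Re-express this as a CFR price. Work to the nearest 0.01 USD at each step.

CFR price: USD 77776.18

Not relevant to the conversion: export clearance — on the seller under both CIF and CFR; already in the CIF price and stays in the CFR price. delivery — on the buyer under both terms; not part of either seller's price.
From CIF to CFR, the seller no longer bears: insurance.
CFR price = 78404.61 − 628.43 = 77776.18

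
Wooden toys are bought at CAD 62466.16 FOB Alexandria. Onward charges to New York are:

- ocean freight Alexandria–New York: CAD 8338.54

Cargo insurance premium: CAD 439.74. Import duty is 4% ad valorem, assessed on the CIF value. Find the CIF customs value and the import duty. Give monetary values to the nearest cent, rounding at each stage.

CIF = FOB price + freight + insurance
CIF = 62466.16 + 8338.54 + 439.74 = 71244.44
Import duty = 71244.44 × 4% = 2849.78

CIF value: CAD 71244.44; import duty: CAD 2849.78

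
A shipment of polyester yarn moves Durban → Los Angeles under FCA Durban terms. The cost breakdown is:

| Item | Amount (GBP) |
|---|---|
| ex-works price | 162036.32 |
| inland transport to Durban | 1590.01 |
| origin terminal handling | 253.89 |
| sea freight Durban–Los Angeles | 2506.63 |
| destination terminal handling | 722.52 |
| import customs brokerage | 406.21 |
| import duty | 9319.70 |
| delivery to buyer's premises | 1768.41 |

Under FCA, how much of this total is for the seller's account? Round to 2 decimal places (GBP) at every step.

FCA: the seller delivers export-cleared goods to the carrier; the buyer bears costs from that point.
Seller's account: goods 162036.32 + inland to port 1590.01 = 163626.33
Buyer's account: origin terminal 253.89 + freight 2506.63 + destination terminal 722.52 + brokerage 406.21 + duty 9319.70 + delivery 1768.41 = 14977.36

Seller's account: GBP 163626.33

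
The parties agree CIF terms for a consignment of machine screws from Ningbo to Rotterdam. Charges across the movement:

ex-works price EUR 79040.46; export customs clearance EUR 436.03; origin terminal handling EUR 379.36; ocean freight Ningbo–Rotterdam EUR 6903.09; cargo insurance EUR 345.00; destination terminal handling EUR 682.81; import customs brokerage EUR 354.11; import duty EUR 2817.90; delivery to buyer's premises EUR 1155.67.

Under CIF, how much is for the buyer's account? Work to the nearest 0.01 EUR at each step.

CIF: the seller pays costs through ocean freight and marine insurance to the destination port.
Seller's account: goods 79040.46 + export clearance 436.03 + origin terminal 379.36 + freight 6903.09 + insurance 345.00 = 87103.94
Buyer's account: destination terminal 682.81 + brokerage 354.11 + duty 2817.90 + delivery 1155.67 = 5010.49

Buyer's account: EUR 5010.49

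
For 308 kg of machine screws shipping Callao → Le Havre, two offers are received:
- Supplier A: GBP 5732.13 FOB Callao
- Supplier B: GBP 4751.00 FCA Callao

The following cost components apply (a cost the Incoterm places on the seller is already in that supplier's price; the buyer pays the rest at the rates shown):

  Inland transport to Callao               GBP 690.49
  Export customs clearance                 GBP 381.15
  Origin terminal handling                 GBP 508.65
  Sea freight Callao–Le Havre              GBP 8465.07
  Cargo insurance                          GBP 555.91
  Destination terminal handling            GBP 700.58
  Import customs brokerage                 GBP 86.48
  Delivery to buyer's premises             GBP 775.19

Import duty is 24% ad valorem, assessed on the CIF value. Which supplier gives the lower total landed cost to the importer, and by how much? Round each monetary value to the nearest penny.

Supplier A (FOB):
CIF value = FOB price + freight + insurance = 5732.13 + 8465.07 + 555.91 = 14753.11
Import duty = 14753.11 × 24% = 3540.75
Buyer bears (A): 8465.07 + 555.91 + 700.58 + 86.48 + 775.19 = 10583.23
Landed cost (A) = invoice 5732.13 + 10583.23 + duty 3540.75 = 19856.11
Supplier B (FCA):
CIF value = FCA price + origin terminal + freight + insurance = 4751.00 + 508.65 + 8465.07 + 555.91 = 14280.63
Import duty = 14280.63 × 24% = 3427.35
Buyer bears (B): 508.65 + 8465.07 + 555.91 + 700.58 + 86.48 + 775.19 = 11091.88
Landed cost (B) = invoice 4751.00 + 11091.88 + duty 3427.35 = 19270.23
Difference = |19856.11 − 19270.23| = 585.88

Supplier B is cheaper by GBP 585.88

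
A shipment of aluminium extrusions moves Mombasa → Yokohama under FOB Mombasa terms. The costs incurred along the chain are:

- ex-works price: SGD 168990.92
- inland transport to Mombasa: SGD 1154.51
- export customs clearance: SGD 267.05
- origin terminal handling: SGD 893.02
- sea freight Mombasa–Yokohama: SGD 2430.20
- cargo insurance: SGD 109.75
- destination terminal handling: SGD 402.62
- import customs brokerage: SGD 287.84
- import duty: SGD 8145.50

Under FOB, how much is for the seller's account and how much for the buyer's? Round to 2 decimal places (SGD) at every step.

FOB: the seller bears costs until goods are on board at the origin port; the buyer bears freight, insurance and all costs thereafter.
Seller's account: goods 168990.92 + inland to port 1154.51 + export clearance 267.05 + origin terminal 893.02 = 171305.50
Buyer's account: freight 2430.20 + insurance 109.75 + destination terminal 402.62 + brokerage 287.84 + duty 8145.50 = 11375.91

Seller: SGD 171305.50; buyer: SGD 11375.91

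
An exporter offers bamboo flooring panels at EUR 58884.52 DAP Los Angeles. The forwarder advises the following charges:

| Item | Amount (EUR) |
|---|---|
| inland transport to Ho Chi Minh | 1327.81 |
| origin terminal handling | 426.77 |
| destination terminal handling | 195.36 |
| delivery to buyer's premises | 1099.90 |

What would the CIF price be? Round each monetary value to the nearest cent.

Not relevant to the conversion: origin terminal, inland to port — on the seller under both DAP and CIF; already in the DAP price and stays in the CIF price.
From DAP to CIF, the seller no longer bears: destination terminal, delivery.
CIF price = 58884.52 − 195.36 − 1099.90 = 57589.26

CIF price: EUR 57589.26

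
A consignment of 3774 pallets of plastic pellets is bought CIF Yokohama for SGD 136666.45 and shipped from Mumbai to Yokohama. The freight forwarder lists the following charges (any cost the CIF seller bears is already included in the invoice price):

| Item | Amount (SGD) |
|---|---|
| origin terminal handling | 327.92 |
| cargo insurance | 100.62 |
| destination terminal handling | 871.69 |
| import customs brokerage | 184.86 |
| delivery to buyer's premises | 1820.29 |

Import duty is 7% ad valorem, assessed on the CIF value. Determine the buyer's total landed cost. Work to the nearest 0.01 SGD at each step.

CIF: the seller pays costs through ocean freight and marine insurance to the destination port.
Already in the invoice (seller's account under CIF): origin terminal, insurance — exclude.
The CIF price already equals the CIF value: 136666.45
Import duty = 136666.45 × 7% = 9566.65
Buyer bears: destination terminal 871.69 + brokerage 184.86 + delivery 1820.29 + duty 9566.65 = 12443.49
Landed cost = invoice 136666.45 + 12443.49 = 149109.94

Total landed cost: SGD 149109.94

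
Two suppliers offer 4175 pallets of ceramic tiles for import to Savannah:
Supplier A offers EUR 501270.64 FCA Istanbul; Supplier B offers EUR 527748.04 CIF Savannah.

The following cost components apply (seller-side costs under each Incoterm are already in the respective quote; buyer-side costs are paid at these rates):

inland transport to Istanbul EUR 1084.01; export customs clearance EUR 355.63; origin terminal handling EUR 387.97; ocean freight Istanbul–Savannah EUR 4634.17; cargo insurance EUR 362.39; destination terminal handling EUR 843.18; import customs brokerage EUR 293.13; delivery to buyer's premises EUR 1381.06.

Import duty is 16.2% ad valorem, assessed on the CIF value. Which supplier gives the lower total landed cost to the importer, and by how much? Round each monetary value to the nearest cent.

Supplier A (FCA):
CIF value = FCA price + origin terminal + freight + insurance = 501270.64 + 387.97 + 4634.17 + 362.39 = 506655.17
Import duty = 506655.17 × 16.2% = 82078.14
Buyer bears (A): 387.97 + 4634.17 + 362.39 + 843.18 + 293.13 + 1381.06 = 7901.90
Landed cost (A) = invoice 501270.64 + 7901.90 + duty 82078.14 = 591250.68
Supplier B (CIF):
The CIF price already equals the CIF value: 527748.04
Import duty = 527748.04 × 16.2% = 85495.18
Buyer bears (B): 843.18 + 293.13 + 1381.06 = 2517.37
Landed cost (B) = invoice 527748.04 + 2517.37 + duty 85495.18 = 615760.59
Difference = |591250.68 − 615760.59| = 24509.91

Supplier A is cheaper by EUR 24509.91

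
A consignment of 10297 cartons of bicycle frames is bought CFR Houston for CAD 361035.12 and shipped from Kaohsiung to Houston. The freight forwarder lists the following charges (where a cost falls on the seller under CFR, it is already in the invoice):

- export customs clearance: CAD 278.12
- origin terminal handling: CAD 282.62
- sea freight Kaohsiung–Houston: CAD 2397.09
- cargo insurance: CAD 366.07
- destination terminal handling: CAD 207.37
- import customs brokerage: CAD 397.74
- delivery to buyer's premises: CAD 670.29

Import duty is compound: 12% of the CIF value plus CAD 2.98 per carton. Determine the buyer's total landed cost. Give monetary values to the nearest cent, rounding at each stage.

CFR: the seller pays costs through ocean freight to the destination port, but not insurance.
Already in the invoice (seller's account under CFR): export clearance, origin terminal, freight — exclude.
CIF value = CFR price + insurance = 361035.12 + 366.07 = 361401.19
Ad valorem component: 361401.19 × 12% = 43368.14
Specific component: 10297 × 2.98 = 30685.06
Import duty = 43368.14 + 30685.06 = 74053.20
Buyer bears: insurance 366.07 + destination terminal 207.37 + brokerage 397.74 + delivery 670.29 + duty 74053.20 = 75694.67
Landed cost = invoice 361035.12 + 75694.67 = 436729.79

Total landed cost: CAD 436729.79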